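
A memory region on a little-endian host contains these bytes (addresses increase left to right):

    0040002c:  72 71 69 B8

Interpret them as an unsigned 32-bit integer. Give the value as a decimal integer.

Little-endian: lowest address holds the least-significant byte.
Reassemble most-significant byte first: B8 69 71 72 → 0xB8697172.
0xB8697172 = 3093918066.

3093918066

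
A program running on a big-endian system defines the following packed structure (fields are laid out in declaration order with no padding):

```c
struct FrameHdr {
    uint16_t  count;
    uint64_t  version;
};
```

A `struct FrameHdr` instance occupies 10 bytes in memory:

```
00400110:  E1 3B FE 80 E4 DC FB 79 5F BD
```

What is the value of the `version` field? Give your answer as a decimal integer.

18338909320415633341

`version` follows `count` (2 bytes), so it starts at byte offset 2 and occupies 8 bytes.
Bytes at offsets 2..9: FE 80 E4 DC FB 79 5F BD.
Big-endian stores the most-significant byte at the lowest address.
The bytes are already most-significant first: 0xFE80E4DCFB795FBD.
0xFE80E4DCFB795FBD = 18338909320415633341.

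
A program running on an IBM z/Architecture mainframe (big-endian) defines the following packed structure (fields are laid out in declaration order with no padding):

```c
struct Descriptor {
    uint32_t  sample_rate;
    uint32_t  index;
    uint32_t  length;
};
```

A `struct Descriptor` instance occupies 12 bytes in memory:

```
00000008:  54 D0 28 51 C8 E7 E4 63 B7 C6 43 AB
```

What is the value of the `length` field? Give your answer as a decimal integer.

3083223979

`length` follows `sample_rate` (4 B), `index` (4 B), so it starts at offset 4 + 4 = 8 and occupies 4 bytes.
Bytes at offsets 8..11: B7 C6 43 AB.
In big-endian order the high byte comes first in memory.
The bytes are already most-significant first: 0xB7C643AB.
0xB7C643AB = 3083223979.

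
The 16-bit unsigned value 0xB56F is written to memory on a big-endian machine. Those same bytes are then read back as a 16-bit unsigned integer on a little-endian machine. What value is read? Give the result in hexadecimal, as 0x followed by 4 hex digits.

Stored big-endian, the bytes at ascending addresses are B5 6F.
Read back as little-endian, the first byte is least significant, giving 0x6FB5.

0x6FB5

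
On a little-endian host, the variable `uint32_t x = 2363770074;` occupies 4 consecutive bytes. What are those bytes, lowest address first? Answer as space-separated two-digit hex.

DA 44 E4 8C

2363770074 in hexadecimal, padded to 32 bits, is 0x8CE444DA.
Split into bytes (most-significant first): 8C E4 44 DA.
Little-endian: lowest address holds the least-significant byte.
So at ascending addresses the bytes are DA 44 E4 8C.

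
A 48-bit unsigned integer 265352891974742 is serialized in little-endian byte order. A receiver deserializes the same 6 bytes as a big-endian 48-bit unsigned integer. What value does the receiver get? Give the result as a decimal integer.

95403526084337

265352891974742 in 48-bit hexadecimal is 0xF15648DDC456.
Stored little-endian, the bytes at ascending addresses are 56 C4 DD 48 56 F1.
Read back as big-endian, the last byte is least significant, giving 0x56C4DD4856F1.
0x56C4DD4856F1 = 95403526084337.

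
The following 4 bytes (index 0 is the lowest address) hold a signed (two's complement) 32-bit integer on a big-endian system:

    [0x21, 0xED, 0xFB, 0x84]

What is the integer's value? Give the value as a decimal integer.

569244548

In big-endian order the high byte comes first in memory.
The bytes are already most-significant first: 0x21EDFB84.
0x21EDFB84 = 569244548.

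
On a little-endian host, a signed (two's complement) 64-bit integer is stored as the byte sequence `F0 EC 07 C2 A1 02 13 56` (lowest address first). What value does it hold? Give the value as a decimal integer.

6202304005587594480

Little-endian stores the least-significant byte at the lowest address.
Reassemble most-significant byte first: 56 13 02 A1 C2 07 EC F0 → 0x561302A1C207ECF0.
0x561302A1C207ECF0 = 6202304005587594480.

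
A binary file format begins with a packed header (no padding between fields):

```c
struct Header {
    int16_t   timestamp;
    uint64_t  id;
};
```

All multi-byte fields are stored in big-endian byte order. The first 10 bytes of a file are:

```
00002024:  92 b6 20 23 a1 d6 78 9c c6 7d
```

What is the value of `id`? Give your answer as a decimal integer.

`id` follows `timestamp` (2 bytes), so it starts at byte offset 2 and occupies 8 bytes.
Bytes at offsets 2..9: 20 23 A1 D6 78 9C C6 7D.
Big-endian stores the most-significant byte at the lowest address.
The bytes are already most-significant first: 0x2023A1D6789CC67D.
0x2023A1D6789CC67D = 2315872575917180541.

2315872575917180541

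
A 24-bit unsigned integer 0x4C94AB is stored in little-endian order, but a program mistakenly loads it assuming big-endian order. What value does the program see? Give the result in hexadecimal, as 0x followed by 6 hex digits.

Stored little-endian, the bytes at ascending addresses are AB 94 4C.
Read back as big-endian, the last byte is least significant, giving 0xAB944C.

0xAB944C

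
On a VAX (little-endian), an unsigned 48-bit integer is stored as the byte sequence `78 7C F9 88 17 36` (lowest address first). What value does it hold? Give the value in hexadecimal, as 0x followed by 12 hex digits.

Little-endian: lowest address holds the least-significant byte.
Reassemble most-significant byte first: 36 17 88 F9 7C 78 → 0x361788F97C78.

0x361788F97C78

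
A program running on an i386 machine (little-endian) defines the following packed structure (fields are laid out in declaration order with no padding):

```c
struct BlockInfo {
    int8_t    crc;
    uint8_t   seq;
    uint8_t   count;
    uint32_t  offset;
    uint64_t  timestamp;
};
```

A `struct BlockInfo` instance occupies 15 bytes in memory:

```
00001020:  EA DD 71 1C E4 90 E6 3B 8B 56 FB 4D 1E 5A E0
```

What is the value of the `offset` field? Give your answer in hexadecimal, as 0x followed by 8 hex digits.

0xE690E41C

`offset` follows `crc` (1 B), `seq` (1 B), `count` (1 B), so it starts at offset 1 + 1 + 1 = 3 and occupies 4 bytes.
Bytes at offsets 3..6: 1C E4 90 E6.
In little-endian order the low byte comes first in memory.
Reassemble most-significant byte first: E6 90 E4 1C → 0xE690E41C.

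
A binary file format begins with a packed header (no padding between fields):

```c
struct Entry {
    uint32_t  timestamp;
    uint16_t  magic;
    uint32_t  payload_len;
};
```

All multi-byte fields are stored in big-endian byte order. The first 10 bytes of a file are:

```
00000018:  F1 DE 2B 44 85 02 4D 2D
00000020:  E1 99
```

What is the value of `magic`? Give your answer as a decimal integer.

`magic` follows `timestamp` (4 bytes), so it starts at byte offset 4 and occupies 2 bytes.
Bytes at offsets 4..5: 85 02.
Big-endian stores the most-significant byte at the lowest address.
The bytes are already most-significant first: 0x8502.
0x8502 = 34050.

34050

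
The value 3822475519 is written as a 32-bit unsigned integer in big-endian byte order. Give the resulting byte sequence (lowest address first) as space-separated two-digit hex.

3822475519 in hexadecimal, padded to 32 bits, is 0xE3D658FF.
Split into bytes (most-significant first): E3 D6 58 FF.
In big-endian order the high byte comes first in memory.
So the memory order matches the most-significant-first order: E3 D6 58 FF.

E3 D6 58 FF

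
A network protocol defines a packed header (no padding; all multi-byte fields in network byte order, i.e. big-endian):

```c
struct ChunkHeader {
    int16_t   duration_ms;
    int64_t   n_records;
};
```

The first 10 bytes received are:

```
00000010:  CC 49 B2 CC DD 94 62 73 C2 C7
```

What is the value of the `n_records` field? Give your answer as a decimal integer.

`n_records` follows `duration_ms` (2 bytes), so it starts at byte offset 2 and occupies 8 bytes.
Bytes at offsets 2..9: B2 CC DD 94 62 73 C2 C7.
Big-endian: lowest address holds the most-significant byte.
The bytes are already most-significant first: 0xB2CCDD946273C2C7.
Top bit is set, so as a signed 64-bit value this is 0xB2CCDD946273C2C7 − 2^64 = -5562827810332753209.

-5562827810332753209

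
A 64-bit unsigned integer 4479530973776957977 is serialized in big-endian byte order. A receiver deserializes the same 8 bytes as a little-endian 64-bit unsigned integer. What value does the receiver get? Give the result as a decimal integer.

4479530973776957977 in 64-bit hexadecimal is 0x3E2A7DAFE455D219.
Stored big-endian, the bytes at ascending addresses are 3E 2A 7D AF E4 55 D2 19.
Read back as little-endian, the first byte is least significant, giving 0x19D255E4AF7D2A3E.
0x19D255E4AF7D2A3E = 1860644036742556222.

1860644036742556222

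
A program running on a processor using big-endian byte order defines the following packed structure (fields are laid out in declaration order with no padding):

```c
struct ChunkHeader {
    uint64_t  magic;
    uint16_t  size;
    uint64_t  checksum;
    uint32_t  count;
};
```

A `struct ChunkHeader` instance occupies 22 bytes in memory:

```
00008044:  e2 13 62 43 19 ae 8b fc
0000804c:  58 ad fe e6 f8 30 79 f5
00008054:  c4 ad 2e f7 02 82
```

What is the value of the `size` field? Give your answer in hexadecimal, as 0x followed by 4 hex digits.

`size` follows `magic` (8 bytes), so it starts at byte offset 8 and occupies 2 bytes.
Bytes at offsets 8..9: 58 AD.
Big-endian stores the most-significant byte at the lowest address.
The bytes are already most-significant first: 0x58AD.

0x58AD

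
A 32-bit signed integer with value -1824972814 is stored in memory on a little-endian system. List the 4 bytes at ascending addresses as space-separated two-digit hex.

Two's complement of -1824972814 in 32 bits: 1824972814 = 0x6CC6E00E; invert → 0x93391FF1; add 1 → 0x93391FF2.
Split into bytes (most-significant first): 93 39 1F F2.
In little-endian order the low byte comes first in memory.
So at ascending addresses the bytes are F2 1F 39 93.

F2 1F 39 93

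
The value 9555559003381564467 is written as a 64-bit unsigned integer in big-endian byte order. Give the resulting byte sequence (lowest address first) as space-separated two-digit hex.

9555559003381564467 in hexadecimal, padded to 64 bits, is 0x849C2A493AD80433.
Split into bytes (most-significant first): 84 9C 2A 49 3A D8 04 33.
Big-endian stores the most-significant byte at the lowest address.
So the memory order matches the most-significant-first order: 84 9C 2A 49 3A D8 04 33.

84 9C 2A 49 3A D8 04 33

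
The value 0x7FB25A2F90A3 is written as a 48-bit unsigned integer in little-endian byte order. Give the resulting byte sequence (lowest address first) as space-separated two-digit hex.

Split into bytes (most-significant first): 7F B2 5A 2F 90 A3.
Little-endian stores the least-significant byte at the lowest address.
So at ascending addresses the bytes are A3 90 2F 5A B2 7F.

A3 90 2F 5A B2 7F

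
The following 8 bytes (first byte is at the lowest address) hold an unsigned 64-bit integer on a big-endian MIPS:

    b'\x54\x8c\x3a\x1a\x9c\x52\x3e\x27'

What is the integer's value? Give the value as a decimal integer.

In big-endian order the high byte comes first in memory.
The bytes are already most-significant first: 0x548C3A1A9C523E27.
0x548C3A1A9C523E27 = 6092308281891634727.

6092308281891634727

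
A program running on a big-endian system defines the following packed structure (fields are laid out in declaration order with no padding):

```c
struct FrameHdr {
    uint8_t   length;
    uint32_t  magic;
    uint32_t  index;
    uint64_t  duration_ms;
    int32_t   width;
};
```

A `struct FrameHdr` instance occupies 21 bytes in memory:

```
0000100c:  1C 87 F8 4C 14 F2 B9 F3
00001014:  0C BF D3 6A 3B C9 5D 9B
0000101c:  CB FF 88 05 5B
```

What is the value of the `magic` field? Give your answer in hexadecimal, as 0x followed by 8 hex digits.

`magic` follows `length` (1 byte), so it starts at byte offset 1 and occupies 4 bytes.
Bytes at offsets 1..4: 87 F8 4C 14.
Big-endian: lowest address holds the most-significant byte.
The bytes are already most-significant first: 0x87F84C14.

0x87F84C14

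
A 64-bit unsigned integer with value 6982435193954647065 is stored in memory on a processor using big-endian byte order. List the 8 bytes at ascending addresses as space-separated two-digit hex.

60 E6 97 D0 7A DA 3C 19

6982435193954647065 in hexadecimal, padded to 64 bits, is 0x60E697D07ADA3C19.
Split into bytes (most-significant first): 60 E6 97 D0 7A DA 3C 19.
In big-endian order the high byte comes first in memory.
So the memory order matches the most-significant-first order: 60 E6 97 D0 7A DA 3C 19.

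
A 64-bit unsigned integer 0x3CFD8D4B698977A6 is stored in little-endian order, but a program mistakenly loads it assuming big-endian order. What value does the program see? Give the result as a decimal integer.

11995207217856773436

Stored little-endian, the bytes at ascending addresses are A6 77 89 69 4B 8D FD 3C.
Read back as big-endian, the last byte is least significant, giving 0xA67789694B8DFD3C.
0xA67789694B8DFD3C = 11995207217856773436.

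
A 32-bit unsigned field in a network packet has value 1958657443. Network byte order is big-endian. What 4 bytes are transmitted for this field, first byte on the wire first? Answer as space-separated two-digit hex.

1958657443 in hexadecimal, padded to 32 bits, is 0x74BEBDA3.
Split into bytes (most-significant first): 74 BE BD A3.
In big-endian order the high byte comes first in memory.
So the memory order matches the most-significant-first order: 74 BE BD A3.

74 BE BD A3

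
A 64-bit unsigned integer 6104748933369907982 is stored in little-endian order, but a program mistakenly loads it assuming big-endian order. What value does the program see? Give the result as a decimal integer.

1030046135880562772

6104748933369907982 in 64-bit hexadecimal is 0x54B86CCF80754B0E.
Stored little-endian, the bytes at ascending addresses are 0E 4B 75 80 CF 6C B8 54.
Read back as big-endian, the last byte is least significant, giving 0x0E4B7580CF6CB854.
0x0E4B7580CF6CB854 = 1030046135880562772.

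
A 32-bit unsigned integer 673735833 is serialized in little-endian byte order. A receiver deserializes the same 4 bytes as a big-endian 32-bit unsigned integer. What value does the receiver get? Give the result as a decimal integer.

2573477928

673735833 in 32-bit hexadecimal is 0x28286499.
Stored little-endian, the bytes at ascending addresses are 99 64 28 28.
Read back as big-endian, the last byte is least significant, giving 0x99642828.
0x99642828 = 2573477928.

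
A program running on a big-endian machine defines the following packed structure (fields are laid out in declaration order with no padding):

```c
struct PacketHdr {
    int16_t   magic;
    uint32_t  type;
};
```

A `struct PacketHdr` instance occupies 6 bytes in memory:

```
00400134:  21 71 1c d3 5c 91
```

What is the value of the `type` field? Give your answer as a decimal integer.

483613841

`type` follows `magic` (2 bytes), so it starts at byte offset 2 and occupies 4 bytes.
Bytes at offsets 2..5: 1C D3 5C 91.
Big-endian: lowest address holds the most-significant byte.
The bytes are already most-significant first: 0x1CD35C91.
0x1CD35C91 = 483613841.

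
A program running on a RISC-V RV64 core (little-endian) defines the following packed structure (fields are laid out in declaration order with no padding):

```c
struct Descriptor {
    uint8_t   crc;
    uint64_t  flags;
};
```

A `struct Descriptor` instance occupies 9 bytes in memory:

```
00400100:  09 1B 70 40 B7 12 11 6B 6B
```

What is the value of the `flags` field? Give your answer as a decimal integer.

7740299156647866395

`flags` follows `crc` (1 byte), so it starts at byte offset 1 and occupies 8 bytes.
Bytes at offsets 1..8: 1B 70 40 B7 12 11 6B 6B.
In little-endian order the low byte comes first in memory.
Reassemble most-significant byte first: 6B 6B 11 12 B7 40 70 1B → 0x6B6B1112B740701B.
0x6B6B1112B740701B = 7740299156647866395.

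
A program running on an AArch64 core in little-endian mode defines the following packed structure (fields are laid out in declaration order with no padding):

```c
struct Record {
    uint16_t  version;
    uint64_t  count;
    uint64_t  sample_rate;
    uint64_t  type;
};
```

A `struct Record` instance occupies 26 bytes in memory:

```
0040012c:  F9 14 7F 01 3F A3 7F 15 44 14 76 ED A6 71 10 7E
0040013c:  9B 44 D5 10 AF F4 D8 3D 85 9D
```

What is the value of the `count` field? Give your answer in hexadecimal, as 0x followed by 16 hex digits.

`count` follows `version` (2 bytes), so it starts at byte offset 2 and occupies 8 bytes.
Bytes at offsets 2..9: 7F 01 3F A3 7F 15 44 14.
Little-endian: lowest address holds the least-significant byte.
Reassemble most-significant byte first: 14 44 15 7F A3 3F 01 7F → 0x1444157FA33F017F.

0x1444157FA33F017F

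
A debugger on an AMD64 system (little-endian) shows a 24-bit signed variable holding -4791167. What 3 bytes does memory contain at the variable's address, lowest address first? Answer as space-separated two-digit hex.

81 E4 B6

Two's complement of -4791167 in 24 bits: 4791167 = 0x491B7F; invert → 0xB6E480; add 1 → 0xB6E481.
Split into bytes (most-significant first): B6 E4 81.
In little-endian order the low byte comes first in memory.
So at ascending addresses the bytes are 81 E4 B6.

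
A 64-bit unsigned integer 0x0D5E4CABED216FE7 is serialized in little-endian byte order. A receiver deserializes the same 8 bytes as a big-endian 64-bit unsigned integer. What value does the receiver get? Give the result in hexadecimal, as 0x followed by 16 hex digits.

0xE76F21EDAB4C5E0D

Stored little-endian, the bytes at ascending addresses are E7 6F 21 ED AB 4C 5E 0D.
Read back as big-endian, the last byte is least significant, giving 0xE76F21EDAB4C5E0D.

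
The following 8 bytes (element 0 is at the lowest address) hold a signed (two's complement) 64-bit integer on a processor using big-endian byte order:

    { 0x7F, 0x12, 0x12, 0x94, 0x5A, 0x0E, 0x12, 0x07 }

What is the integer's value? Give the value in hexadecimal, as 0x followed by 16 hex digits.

Big-endian stores the most-significant byte at the lowest address.
The bytes are already most-significant first: 0x7F1212945A0E1207.

0x7F1212945A0E1207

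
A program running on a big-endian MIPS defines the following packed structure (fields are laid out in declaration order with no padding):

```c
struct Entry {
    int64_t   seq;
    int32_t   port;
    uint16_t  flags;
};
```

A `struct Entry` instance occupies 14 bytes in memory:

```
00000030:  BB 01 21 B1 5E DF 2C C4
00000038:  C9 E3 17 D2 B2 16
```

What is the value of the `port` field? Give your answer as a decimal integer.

`port` follows `seq` (8 bytes), so it starts at byte offset 8 and occupies 4 bytes.
Bytes at offsets 8..11: C9 E3 17 D2.
In big-endian order the high byte comes first in memory.
The bytes are already most-significant first: 0xC9E317D2.
Top bit is set, so as a signed 32-bit value this is 0xC9E317D2 − 2^32 = -907864110.

-907864110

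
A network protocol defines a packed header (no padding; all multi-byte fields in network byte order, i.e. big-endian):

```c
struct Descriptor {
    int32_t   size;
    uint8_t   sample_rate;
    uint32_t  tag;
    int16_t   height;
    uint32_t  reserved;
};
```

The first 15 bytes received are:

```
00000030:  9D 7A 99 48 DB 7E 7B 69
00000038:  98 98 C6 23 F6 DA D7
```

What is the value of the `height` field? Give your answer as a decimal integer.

-26426

`height` follows `size` (4 B), `sample_rate` (1 B), `tag` (4 B), so it starts at offset 4 + 1 + 4 = 9 and occupies 2 bytes.
Bytes at offsets 9..10: 98 C6.
Big-endian stores the most-significant byte at the lowest address.
The bytes are already most-significant first: 0x98C6.
Top bit is set, so as a signed 16-bit value this is 0x98C6 − 2^16 = -26426.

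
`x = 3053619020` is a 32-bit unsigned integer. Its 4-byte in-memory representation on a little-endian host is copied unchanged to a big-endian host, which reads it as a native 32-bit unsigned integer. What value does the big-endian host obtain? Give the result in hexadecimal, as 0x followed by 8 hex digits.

3053619020 in 32-bit hexadecimal is 0xB602874C.
Stored little-endian, the bytes at ascending addresses are 4C 87 02 B6.
Read back as big-endian, the last byte is least significant, giving 0x4C8702B6.

0x4C8702B6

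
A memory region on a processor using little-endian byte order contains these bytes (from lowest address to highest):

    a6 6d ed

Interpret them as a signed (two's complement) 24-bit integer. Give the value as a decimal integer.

-1217114

Little-endian stores the least-significant byte at the lowest address.
Reassemble most-significant byte first: ED 6D A6 → 0xED6DA6.
Top bit is set, so as a signed 24-bit value this is 0xED6DA6 − 2^24 = -1217114.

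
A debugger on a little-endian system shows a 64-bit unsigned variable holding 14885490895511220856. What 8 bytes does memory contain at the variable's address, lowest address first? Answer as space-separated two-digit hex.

78 F2 41 4E 1A E3 93 CE

14885490895511220856 in hexadecimal, padded to 64 bits, is 0xCE93E31A4E41F278.
Split into bytes (most-significant first): CE 93 E3 1A 4E 41 F2 78.
Little-endian: lowest address holds the least-significant byte.
So at ascending addresses the bytes are 78 F2 41 4E 1A E3 93 CE.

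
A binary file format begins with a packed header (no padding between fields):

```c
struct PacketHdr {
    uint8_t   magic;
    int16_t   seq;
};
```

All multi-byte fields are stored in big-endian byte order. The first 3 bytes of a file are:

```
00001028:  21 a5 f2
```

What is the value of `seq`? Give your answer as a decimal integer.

`seq` follows `magic` (1 byte), so it starts at byte offset 1 and occupies 2 bytes.
Bytes at offsets 1..2: A5 F2.
Big-endian: lowest address holds the most-significant byte.
The bytes are already most-significant first: 0xA5F2.
Top bit is set, so as a signed 16-bit value this is 0xA5F2 − 2^16 = -23054.

-23054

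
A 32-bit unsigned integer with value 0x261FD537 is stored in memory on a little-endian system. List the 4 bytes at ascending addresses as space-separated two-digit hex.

Split into bytes (most-significant first): 26 1F D5 37.
Little-endian stores the least-significant byte at the lowest address.
So at ascending addresses the bytes are 37 D5 1F 26.

37 D5 1F 26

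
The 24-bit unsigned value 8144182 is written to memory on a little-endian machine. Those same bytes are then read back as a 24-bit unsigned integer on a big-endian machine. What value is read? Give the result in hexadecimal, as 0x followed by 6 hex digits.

0x36457C

8144182 in 24-bit hexadecimal is 0x7C4536.
Stored little-endian, the bytes at ascending addresses are 36 45 7C.
Read back as big-endian, the last byte is least significant, giving 0x36457C.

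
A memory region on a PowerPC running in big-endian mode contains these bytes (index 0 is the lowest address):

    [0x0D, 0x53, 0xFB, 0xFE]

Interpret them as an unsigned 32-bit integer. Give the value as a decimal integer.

223607806

Big-endian: lowest address holds the most-significant byte.
The bytes are already most-significant first: 0x0D53FBFE.
0x0D53FBFE = 223607806.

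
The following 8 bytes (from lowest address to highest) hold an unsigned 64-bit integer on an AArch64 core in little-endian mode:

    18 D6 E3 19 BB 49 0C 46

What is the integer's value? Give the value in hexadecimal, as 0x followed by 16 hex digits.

In little-endian order the low byte comes first in memory.
Reassemble most-significant byte first: 46 0C 49 BB 19 E3 D6 18 → 0x460C49BB19E3D618.

0x460C49BB19E3D618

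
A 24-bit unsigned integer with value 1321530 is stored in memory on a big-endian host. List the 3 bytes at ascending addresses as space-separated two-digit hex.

14 2A 3A

1321530 in hexadecimal, padded to 24 bits, is 0x142A3A.
Split into bytes (most-significant first): 14 2A 3A.
Big-endian stores the most-significant byte at the lowest address.
So the memory order matches the most-significant-first order: 14 2A 3A.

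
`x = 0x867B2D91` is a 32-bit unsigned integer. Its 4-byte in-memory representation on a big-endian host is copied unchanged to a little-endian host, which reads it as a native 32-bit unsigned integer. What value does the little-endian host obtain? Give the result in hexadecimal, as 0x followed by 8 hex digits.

0x912D7B86

Stored big-endian, the bytes at ascending addresses are 86 7B 2D 91.
Read back as little-endian, the first byte is least significant, giving 0x912D7B86.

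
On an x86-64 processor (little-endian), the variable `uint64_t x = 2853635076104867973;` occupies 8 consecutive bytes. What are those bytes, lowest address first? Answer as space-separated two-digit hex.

85 50 D3 85 FB 25 9A 27

2853635076104867973 in hexadecimal, padded to 64 bits, is 0x279A25FB85D35085.
Split into bytes (most-significant first): 27 9A 25 FB 85 D3 50 85.
Little-endian stores the least-significant byte at the lowest address.
So at ascending addresses the bytes are 85 50 D3 85 FB 25 9A 27.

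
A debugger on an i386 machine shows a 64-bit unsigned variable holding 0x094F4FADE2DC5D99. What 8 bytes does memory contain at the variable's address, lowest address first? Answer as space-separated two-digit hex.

99 5D DC E2 AD 4F 4F 09

Split into bytes (most-significant first): 09 4F 4F AD E2 DC 5D 99.
Little-endian stores the least-significant byte at the lowest address.
So at ascending addresses the bytes are 99 5D DC E2 AD 4F 4F 09.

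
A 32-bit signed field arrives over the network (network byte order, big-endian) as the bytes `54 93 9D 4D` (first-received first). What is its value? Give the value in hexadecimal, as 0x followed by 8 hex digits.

In big-endian order the high byte comes first in memory.
The bytes are already most-significant first: 0x54939D4D.

0x54939D4D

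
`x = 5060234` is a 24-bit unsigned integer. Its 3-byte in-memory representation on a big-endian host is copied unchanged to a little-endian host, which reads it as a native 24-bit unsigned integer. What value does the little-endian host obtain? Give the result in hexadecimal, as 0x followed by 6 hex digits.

5060234 in 24-bit hexadecimal is 0x4D368A.
Stored big-endian, the bytes at ascending addresses are 4D 36 8A.
Read back as little-endian, the first byte is least significant, giving 0x8A364D.

0x8A364D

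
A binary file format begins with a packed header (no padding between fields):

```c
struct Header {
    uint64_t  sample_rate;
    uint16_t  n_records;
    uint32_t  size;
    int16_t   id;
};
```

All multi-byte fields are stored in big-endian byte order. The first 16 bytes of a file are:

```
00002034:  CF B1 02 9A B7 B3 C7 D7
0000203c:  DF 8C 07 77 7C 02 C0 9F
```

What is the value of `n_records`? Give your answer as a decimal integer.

`n_records` follows `sample_rate` (8 bytes), so it starts at byte offset 8 and occupies 2 bytes.
Bytes at offsets 8..9: DF 8C.
In big-endian order the high byte comes first in memory.
The bytes are already most-significant first: 0xDF8C.
0xDF8C = 57228.

57228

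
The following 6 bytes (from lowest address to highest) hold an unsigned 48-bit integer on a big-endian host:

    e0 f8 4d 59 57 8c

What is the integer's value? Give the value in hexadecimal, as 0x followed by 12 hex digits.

Big-endian: lowest address holds the most-significant byte.
The bytes are already most-significant first: 0xE0F84D59578C.

0xE0F84D59578C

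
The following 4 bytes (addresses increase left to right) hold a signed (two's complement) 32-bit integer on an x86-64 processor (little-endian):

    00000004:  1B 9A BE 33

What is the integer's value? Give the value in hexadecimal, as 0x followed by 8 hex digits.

In little-endian order the low byte comes first in memory.
Reassemble most-significant byte first: 33 BE 9A 1B → 0x33BE9A1B.

0x33BE9A1B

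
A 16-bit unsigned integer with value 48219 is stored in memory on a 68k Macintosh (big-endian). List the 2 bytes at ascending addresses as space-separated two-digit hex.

48219 in hexadecimal, padded to 16 bits, is 0xBC5B.
Split into bytes (most-significant first): BC 5B.
Big-endian: lowest address holds the most-significant byte.
So the memory order matches the most-significant-first order: BC 5B.

BC 5B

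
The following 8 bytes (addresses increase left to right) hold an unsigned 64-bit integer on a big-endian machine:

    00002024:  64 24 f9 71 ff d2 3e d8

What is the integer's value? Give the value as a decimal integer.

In big-endian order the high byte comes first in memory.
The bytes are already most-significant first: 0x6424F971FFD23ED8.
0x6424F971FFD23ED8 = 7216166770972966616.

7216166770972966616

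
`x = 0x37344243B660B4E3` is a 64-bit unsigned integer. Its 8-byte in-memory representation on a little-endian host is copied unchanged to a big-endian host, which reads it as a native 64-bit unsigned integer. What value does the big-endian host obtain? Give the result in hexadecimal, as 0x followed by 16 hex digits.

Stored little-endian, the bytes at ascending addresses are E3 B4 60 B6 43 42 34 37.
Read back as big-endian, the last byte is least significant, giving 0xE3B460B643423437.

0xE3B460B643423437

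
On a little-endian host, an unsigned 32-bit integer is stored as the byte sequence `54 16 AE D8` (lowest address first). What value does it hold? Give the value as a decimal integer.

3635287636

In little-endian order the low byte comes first in memory.
Reassemble most-significant byte first: D8 AE 16 54 → 0xD8AE1654.
0xD8AE1654 = 3635287636.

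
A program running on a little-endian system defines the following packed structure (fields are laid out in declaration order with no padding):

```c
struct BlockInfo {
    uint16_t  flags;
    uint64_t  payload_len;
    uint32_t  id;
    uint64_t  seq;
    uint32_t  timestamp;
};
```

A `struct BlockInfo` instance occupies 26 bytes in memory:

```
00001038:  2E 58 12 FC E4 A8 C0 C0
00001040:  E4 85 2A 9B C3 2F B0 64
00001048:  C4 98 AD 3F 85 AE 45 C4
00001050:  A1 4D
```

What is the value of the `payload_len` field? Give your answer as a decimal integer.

`payload_len` follows `flags` (2 bytes), so it starts at byte offset 2 and occupies 8 bytes.
Bytes at offsets 2..9: 12 FC E4 A8 C0 C0 E4 85.
Little-endian stores the least-significant byte at the lowest address.
Reassemble most-significant byte first: 85 E4 C0 C0 A8 E4 FC 12 → 0x85E4C0C0A8E4FC12.
0x85E4C0C0A8E4FC12 = 9648048235434277906.

9648048235434277906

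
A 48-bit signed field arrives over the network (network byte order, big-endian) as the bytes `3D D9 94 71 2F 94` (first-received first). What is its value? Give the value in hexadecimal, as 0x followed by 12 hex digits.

0x3DD994712F94

In big-endian order the high byte comes first in memory.
The bytes are already most-significant first: 0x3DD994712F94.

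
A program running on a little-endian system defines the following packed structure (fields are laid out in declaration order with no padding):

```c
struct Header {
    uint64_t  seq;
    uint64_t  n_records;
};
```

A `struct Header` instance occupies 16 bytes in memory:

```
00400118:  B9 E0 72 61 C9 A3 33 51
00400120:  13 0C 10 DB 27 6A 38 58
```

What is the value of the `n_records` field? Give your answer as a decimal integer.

6356947593444985875

`n_records` follows `seq` (8 bytes), so it starts at byte offset 8 and occupies 8 bytes.
Bytes at offsets 8..15: 13 0C 10 DB 27 6A 38 58.
Little-endian stores the least-significant byte at the lowest address.
Reassemble most-significant byte first: 58 38 6A 27 DB 10 0C 13 → 0x58386A27DB100C13.
0x58386A27DB100C13 = 6356947593444985875.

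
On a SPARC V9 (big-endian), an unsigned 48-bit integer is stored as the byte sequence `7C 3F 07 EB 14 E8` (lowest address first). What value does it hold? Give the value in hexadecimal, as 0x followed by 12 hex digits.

0x7C3F07EB14E8

Big-endian: lowest address holds the most-significant byte.
The bytes are already most-significant first: 0x7C3F07EB14E8.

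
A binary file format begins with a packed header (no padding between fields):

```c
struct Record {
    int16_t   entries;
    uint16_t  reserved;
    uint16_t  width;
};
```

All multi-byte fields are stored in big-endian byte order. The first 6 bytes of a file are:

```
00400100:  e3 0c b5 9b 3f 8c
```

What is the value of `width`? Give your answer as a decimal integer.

16268

`width` follows `entries` (2 B), `reserved` (2 B), so it starts at offset 2 + 2 = 4 and occupies 2 bytes.
Bytes at offsets 4..5: 3F 8C.
Big-endian: lowest address holds the most-significant byte.
The bytes are already most-significant first: 0x3F8C.
0x3F8C = 16268.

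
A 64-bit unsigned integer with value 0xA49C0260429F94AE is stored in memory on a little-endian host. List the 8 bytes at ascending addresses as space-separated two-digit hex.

AE 94 9F 42 60 02 9C A4

Split into bytes (most-significant first): A4 9C 02 60 42 9F 94 AE.
In little-endian order the low byte comes first in memory.
So at ascending addresses the bytes are AE 94 9F 42 60 02 9C A4.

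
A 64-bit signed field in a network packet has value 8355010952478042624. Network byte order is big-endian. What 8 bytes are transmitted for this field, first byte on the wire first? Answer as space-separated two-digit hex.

8355010952478042624 in hexadecimal, padded to 64 bits, is 0x73F2F631CCF3AA00.
Split into bytes (most-significant first): 73 F2 F6 31 CC F3 AA 00.
Big-endian: lowest address holds the most-significant byte.
So the memory order matches the most-significant-first order: 73 F2 F6 31 CC F3 AA 00.

73 F2 F6 31 CC F3 AA 00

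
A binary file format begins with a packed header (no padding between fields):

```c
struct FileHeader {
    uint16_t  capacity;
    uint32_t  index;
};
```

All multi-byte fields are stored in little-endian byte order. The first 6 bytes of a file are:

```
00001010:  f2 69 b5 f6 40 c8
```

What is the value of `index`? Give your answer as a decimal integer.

3359700661

`index` follows `capacity` (2 bytes), so it starts at byte offset 2 and occupies 4 bytes.
Bytes at offsets 2..5: B5 F6 40 C8.
In little-endian order the low byte comes first in memory.
Reassemble most-significant byte first: C8 40 F6 B5 → 0xC840F6B5.
0xC840F6B5 = 3359700661.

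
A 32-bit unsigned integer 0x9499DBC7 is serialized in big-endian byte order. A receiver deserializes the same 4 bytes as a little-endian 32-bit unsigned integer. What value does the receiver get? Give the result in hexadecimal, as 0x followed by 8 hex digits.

Stored big-endian, the bytes at ascending addresses are 94 99 DB C7.
Read back as little-endian, the first byte is least significant, giving 0xC7DB9994.

0xC7DB9994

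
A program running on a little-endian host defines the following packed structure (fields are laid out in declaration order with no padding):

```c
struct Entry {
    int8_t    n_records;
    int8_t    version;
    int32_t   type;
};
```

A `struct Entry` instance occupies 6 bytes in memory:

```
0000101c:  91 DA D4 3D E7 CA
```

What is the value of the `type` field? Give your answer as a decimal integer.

-890815020

`type` follows `n_records` (1 B), `version` (1 B), so it starts at offset 1 + 1 = 2 and occupies 4 bytes.
Bytes at offsets 2..5: D4 3D E7 CA.
Little-endian: lowest address holds the least-significant byte.
Reassemble most-significant byte first: CA E7 3D D4 → 0xCAE73DD4.
Top bit is set, so as a signed 32-bit value this is 0xCAE73DD4 − 2^32 = -890815020.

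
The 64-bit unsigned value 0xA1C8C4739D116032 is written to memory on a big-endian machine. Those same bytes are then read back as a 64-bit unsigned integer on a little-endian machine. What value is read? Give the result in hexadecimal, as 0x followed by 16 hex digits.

0x3260119D73C4C8A1

Stored big-endian, the bytes at ascending addresses are A1 C8 C4 73 9D 11 60 32.
Read back as little-endian, the first byte is least significant, giving 0x3260119D73C4C8A1.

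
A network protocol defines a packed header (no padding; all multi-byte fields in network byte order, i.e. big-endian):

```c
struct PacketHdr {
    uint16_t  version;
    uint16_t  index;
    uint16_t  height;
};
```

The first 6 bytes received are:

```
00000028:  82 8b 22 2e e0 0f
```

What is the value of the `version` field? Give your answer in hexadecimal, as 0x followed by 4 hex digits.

0x828B

`version` is the first field, at byte offset 0, occupying 2 bytes.
Bytes at offsets 0..1: 82 8B.
In big-endian order the high byte comes first in memory.
The bytes are already most-significant first: 0x828B.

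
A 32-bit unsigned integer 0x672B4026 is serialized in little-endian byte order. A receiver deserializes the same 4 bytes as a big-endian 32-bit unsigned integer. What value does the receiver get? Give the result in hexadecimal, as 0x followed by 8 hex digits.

Stored little-endian, the bytes at ascending addresses are 26 40 2B 67.
Read back as big-endian, the last byte is least significant, giving 0x26402B67.

0x26402B67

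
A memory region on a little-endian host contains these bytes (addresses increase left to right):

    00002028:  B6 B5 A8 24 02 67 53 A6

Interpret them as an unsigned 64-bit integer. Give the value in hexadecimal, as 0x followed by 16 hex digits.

0xA653670224A8B5B6

Little-endian: lowest address holds the least-significant byte.
Reassemble most-significant byte first: A6 53 67 02 24 A8 B5 B6 → 0xA653670224A8B5B6.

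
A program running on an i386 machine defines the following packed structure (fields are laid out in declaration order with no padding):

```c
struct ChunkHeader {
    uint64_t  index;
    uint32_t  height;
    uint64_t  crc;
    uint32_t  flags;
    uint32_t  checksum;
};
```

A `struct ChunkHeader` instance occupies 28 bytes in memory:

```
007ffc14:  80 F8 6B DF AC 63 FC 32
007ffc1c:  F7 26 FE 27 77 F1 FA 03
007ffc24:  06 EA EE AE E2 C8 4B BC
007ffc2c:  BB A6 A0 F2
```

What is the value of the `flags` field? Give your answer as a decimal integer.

3159083234

`flags` follows `index` (8 B), `height` (4 B), `crc` (8 B), so it starts at offset 8 + 4 + 8 = 20 and occupies 4 bytes.
Bytes at offsets 20..23: E2 C8 4B BC.
Little-endian: lowest address holds the least-significant byte.
Reassemble most-significant byte first: BC 4B C8 E2 → 0xBC4BC8E2.
0xBC4BC8E2 = 3159083234.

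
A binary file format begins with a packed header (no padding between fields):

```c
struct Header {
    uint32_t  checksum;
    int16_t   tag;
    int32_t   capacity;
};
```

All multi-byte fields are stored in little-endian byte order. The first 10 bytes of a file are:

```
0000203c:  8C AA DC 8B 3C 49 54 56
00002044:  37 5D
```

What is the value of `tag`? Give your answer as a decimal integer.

`tag` follows `checksum` (4 bytes), so it starts at byte offset 4 and occupies 2 bytes.
Bytes at offsets 4..5: 3C 49.
Little-endian stores the least-significant byte at the lowest address.
Reassemble most-significant byte first: 49 3C → 0x493C.
0x493C = 18748.

18748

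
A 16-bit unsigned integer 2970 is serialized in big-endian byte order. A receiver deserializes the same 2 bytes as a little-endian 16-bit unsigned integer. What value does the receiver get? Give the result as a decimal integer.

39435

2970 in 16-bit hexadecimal is 0x0B9A.
Stored big-endian, the bytes at ascending addresses are 0B 9A.
Read back as little-endian, the first byte is least significant, giving 0x9A0B.
0x9A0B = 39435.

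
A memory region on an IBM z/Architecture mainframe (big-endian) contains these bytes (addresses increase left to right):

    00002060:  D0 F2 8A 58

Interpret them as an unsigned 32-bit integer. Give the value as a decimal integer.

3505556056

In big-endian order the high byte comes first in memory.
The bytes are already most-significant first: 0xD0F28A58.
0xD0F28A58 = 3505556056.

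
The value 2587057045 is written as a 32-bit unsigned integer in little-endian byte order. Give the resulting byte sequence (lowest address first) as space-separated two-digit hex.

95 5B 33 9A

2587057045 in hexadecimal, padded to 32 bits, is 0x9A335B95.
Split into bytes (most-significant first): 9A 33 5B 95.
Little-endian: lowest address holds the least-significant byte.
So at ascending addresses the bytes are 95 5B 33 9A.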